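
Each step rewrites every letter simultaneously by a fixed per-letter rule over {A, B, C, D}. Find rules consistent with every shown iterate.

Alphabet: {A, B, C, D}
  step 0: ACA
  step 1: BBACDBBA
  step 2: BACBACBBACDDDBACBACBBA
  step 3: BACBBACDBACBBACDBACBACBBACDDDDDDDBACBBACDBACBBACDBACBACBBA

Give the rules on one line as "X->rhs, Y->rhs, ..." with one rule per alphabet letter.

A->BBA, B->BAC, C->CD, D->DD

  step 2 ⇒ step 3: BACBACBBACDDDBACBACBBA ⇒ BAC·BBA·CD·BAC·BBA·CD·BAC·BAC·BBA·CD·DD·DD·DD·BAC·BBA·CD·BAC·BBA·CD·BAC·BAC·BBA
    A ↦ BBA
    B ↦ BAC
    C ↦ CD
    D ↦ DD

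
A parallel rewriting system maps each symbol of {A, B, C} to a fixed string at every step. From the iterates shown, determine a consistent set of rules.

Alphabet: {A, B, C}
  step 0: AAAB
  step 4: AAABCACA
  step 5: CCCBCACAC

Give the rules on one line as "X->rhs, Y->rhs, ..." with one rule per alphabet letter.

  step 4 ⇒ step 5: AAABCACA ⇒ C·C·C·BC·A·C·A·C
    A ↦ C
    B ↦ BC
    C ↦ A

A->C, B->BC, C->A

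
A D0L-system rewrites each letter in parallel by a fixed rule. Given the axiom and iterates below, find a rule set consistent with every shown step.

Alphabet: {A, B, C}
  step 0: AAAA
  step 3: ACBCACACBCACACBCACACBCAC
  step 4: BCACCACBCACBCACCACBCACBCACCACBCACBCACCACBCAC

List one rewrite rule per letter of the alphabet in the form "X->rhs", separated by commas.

A->BC, B->C, C->AC

  step 3 ⇒ step 4: ACBCACACBCACACBCACACBCAC ⇒ BC·AC·C·AC·BC·AC·BC·AC·C·AC·BC·AC·BC·AC·C·AC·BC·AC·BC·AC·C·AC·BC·AC
    A ↦ BC
    B ↦ C
    C ↦ AC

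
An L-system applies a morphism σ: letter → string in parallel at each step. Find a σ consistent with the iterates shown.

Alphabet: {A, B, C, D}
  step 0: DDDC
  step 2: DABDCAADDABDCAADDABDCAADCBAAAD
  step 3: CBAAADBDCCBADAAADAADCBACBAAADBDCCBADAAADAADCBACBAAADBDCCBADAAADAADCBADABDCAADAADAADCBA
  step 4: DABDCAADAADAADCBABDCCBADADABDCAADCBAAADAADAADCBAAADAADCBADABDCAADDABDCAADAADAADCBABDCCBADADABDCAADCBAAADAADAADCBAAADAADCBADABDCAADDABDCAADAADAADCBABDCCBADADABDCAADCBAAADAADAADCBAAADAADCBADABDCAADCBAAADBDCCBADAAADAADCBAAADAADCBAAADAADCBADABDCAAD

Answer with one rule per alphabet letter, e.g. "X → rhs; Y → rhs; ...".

A->AAD, B->BDC, C->DA, D->CBA

  step 3 ⇒ step 4: CBAAADBDCCBADAAADAADCBACBAAADBDCCBADAAADAADCBACBAAADBDCCBADAAADAADCBADABDCAADAADAADCBA ⇒ DA·BDC·AAD·AAD·AAD·CBA·BDC·CBA·DA·DA·BDC·AAD·CBA·AAD·AAD·AAD·CBA·AAD·AAD·CBA·DA·BDC·AAD·DA·BDC·AAD·AAD·AAD·CBA·BDC·CBA·DA·DA·BDC·AAD·CBA·AAD·AAD·AAD·CBA·AAD·AAD·CBA·DA·BDC·AAD·DA·BDC·AAD·AAD·AAD·CBA·BDC·CBA·DA·DA·BDC·AAD·CBA·AAD·AAD·AAD·CBA·AAD·AAD·CBA·DA·BDC·AAD·CBA·AAD·BDC·CBA·DA·AAD·AAD·CBA·AAD·AAD·CBA·AAD·AAD·CBA·DA·BDC·AAD
    A ↦ AAD
    B ↦ BDC
    C ↦ DA
    D ↦ CBA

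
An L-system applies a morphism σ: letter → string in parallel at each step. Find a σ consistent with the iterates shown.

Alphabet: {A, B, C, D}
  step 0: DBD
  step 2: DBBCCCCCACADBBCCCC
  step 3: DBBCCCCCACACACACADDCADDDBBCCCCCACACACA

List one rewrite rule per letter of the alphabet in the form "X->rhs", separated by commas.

  step 2 ⇒ step 3: DBBCCCCCACADBBCCCC ⇒ DBB·CC·CC·CA·CA·CA·CA·CA·DD·CA·DD·DBB·CC·CC·CA·CA·CA·CA
    A ↦ DD
    B ↦ CC
    C ↦ CA
    D ↦ DBB

A->DD, B->CC, C->CA, D->DBB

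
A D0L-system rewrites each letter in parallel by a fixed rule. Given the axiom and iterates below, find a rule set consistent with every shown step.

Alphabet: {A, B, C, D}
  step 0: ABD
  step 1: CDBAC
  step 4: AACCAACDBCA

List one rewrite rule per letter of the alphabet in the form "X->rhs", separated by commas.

A->C, B->DB, C->A, D->AC

  step 0 ⇒ step 1: ABD ⇒ C·DB·AC
    A ↦ C
    B ↦ DB
    D ↦ AC
    C ↦ A  (constrained at step 1)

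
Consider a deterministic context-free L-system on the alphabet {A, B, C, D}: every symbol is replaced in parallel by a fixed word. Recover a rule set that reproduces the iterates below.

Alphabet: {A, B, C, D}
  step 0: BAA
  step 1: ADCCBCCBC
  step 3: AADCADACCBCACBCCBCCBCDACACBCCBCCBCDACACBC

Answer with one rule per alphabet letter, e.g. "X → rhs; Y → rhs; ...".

A->CBC, B->ADC, C->A, D->DAC

  step 0 ⇒ step 1: BAA ⇒ ADC·CBC·CBC
    A ↦ CBC
    B ↦ ADC
    C ↦ A  (constrained at step 1)
    D ↦ DAC  (constrained at step 1)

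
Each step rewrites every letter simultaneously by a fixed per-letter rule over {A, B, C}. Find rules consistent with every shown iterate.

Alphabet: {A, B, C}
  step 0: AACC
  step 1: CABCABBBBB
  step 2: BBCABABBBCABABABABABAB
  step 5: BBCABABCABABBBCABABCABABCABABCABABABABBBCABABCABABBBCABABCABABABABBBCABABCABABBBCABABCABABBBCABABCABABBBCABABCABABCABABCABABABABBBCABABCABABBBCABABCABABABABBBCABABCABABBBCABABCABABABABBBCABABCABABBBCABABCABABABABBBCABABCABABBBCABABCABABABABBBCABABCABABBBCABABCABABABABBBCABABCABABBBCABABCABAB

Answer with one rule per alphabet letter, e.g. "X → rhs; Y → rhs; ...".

A->CAB, B->AB, C->BB

  step 1 ⇒ step 2: CABCABBBBB ⇒ BB·CAB·AB·BB·CAB·AB·AB·AB·AB·AB
    A ↦ CAB
    B ↦ AB
    C ↦ BB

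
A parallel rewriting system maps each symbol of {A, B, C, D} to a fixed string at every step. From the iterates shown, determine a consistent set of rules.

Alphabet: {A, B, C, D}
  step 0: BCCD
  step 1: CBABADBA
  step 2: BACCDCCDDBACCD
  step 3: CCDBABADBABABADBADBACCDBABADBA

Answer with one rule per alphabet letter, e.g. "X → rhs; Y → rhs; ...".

A->CD, B->C, C->BA, D->DBA

  step 2 ⇒ step 3: BACCDCCDDBACCD ⇒ C·CD·BA·BA·DBA·BA·BA·DBA·DBA·C·CD·BA·BA·DBA
    A ↦ CD
    B ↦ C
    C ↦ BA
    D ↦ DBA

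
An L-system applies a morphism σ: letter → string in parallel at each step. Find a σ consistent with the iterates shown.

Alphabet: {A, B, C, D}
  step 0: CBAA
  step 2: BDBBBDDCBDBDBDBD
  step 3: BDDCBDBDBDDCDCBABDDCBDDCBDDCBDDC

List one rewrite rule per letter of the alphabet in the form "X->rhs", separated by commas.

A->BB, B->BD, C->BA, D->DC

  step 2 ⇒ step 3: BDBBBDDCBDBDBDBD ⇒ BD·DC·BD·BD·BD·DC·DC·BA·BD·DC·BD·DC·BD·DC·BD·DC
    B ↦ BD
    C ↦ BA
    D ↦ DC
    A ↦ BB  (constrained at step 0)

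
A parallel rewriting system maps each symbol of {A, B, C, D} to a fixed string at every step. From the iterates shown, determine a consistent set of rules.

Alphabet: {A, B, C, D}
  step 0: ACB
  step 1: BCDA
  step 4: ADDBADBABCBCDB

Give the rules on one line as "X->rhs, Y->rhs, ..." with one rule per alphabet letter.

A->BC, B->A, C->D, D->DB

  step 0 ⇒ step 1: ACB ⇒ BC·D·A
    A ↦ BC
    B ↦ A
    C ↦ D
    D ↦ DB  (constrained at step 1)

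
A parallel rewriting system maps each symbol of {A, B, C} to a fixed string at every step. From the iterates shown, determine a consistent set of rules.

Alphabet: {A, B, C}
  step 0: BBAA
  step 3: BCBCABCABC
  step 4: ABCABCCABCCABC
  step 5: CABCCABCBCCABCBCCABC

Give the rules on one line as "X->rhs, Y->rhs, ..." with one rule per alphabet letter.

A->C, B->A, C->BC

  step 4 ⇒ step 5: ABCABCCABCCABC ⇒ C·A·BC·C·A·BC·BC·C·A·BC·BC·C·A·BC
    A ↦ C
    B ↦ A
    C ↦ BC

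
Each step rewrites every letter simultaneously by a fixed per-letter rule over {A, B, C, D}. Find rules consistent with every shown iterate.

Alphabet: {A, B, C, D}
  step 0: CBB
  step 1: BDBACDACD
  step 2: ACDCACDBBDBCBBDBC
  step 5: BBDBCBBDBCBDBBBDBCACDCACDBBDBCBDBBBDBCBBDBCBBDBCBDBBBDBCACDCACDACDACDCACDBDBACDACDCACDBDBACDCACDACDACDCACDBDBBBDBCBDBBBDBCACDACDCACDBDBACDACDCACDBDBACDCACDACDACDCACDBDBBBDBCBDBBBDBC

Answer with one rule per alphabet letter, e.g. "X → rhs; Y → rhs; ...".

  step 1 ⇒ step 2: BDBACDACD ⇒ ACD·C·ACD·B·BDB·C·B·BDB·C
    A ↦ B
    B ↦ ACD
    C ↦ BDB
    D ↦ C

A->B, B->ACD, C->BDB, D->C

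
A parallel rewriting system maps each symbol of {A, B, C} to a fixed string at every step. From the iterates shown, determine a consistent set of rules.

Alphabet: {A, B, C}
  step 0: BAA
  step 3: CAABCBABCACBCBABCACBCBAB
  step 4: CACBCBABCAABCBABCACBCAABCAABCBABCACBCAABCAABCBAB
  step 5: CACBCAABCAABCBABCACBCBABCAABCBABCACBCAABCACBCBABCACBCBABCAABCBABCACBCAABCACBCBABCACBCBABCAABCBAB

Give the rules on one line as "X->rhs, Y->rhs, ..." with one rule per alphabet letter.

  step 4 ⇒ step 5: CACBCBABCAABCBABCACBCAABCAABCBABCACBCAABCAABCBAB ⇒ CA·CB·CA·AB·CA·AB·CB·AB·CA·CB·CB·AB·CA·AB·CB·AB·CA·CB·CA·AB·CA·CB·CB·AB·CA·CB·CB·AB·CA·AB·CB·AB·CA·CB·CA·AB·CA·CB·CB·AB·CA·CB·CB·AB·CA·AB·CB·AB
    A ↦ CB
    B ↦ AB
    C ↦ CA

A->CB, B->AB, C->CA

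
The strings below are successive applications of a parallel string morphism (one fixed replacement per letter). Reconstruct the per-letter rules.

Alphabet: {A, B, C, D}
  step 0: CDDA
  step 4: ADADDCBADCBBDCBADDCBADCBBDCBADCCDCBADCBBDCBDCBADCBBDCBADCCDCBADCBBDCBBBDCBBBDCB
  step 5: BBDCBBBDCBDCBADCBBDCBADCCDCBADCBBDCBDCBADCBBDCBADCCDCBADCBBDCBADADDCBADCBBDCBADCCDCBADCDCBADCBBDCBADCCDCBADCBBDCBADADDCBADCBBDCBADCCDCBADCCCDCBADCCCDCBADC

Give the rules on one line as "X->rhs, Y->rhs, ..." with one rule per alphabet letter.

A->BB, B->C, C->AD, D->DCB

  step 4 ⇒ step 5: ADADDCBADCBBDCBADDCBADCBBDCBADCCDCBADCBBDCBDCBADCBBDCBADCCDCBADCBBDCBBBDCBBBDCB ⇒ BB·DCB·BB·DCB·DCB·AD·C·BB·DCB·AD·C·C·DCB·AD·C·BB·DCB·DCB·AD·C·BB·DCB·AD·C·C·DCB·AD·C·BB·DCB·AD·AD·DCB·AD·C·BB·DCB·AD·C·C·DCB·AD·C·DCB·AD·C·BB·DCB·AD·C·C·DCB·AD·C·BB·DCB·AD·AD·DCB·AD·C·BB·DCB·AD·C·C·DCB·AD·C·C·C·DCB·AD·C·C·C·DCB·AD·C
    A ↦ BB
    B ↦ C
    C ↦ AD
    D ↦ DCB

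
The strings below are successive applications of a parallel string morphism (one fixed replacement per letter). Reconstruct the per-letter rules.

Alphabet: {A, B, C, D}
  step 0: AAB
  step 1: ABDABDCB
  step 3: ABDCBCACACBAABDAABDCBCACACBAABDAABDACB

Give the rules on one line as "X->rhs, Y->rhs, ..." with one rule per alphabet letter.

A->ABD, B->CB, C->A, D->CAC

  step 0 ⇒ step 1: AAB ⇒ ABD·ABD·CB
    A ↦ ABD
    B ↦ CB
    C ↦ A  (constrained at step 1)
    D ↦ CAC  (constrained at step 1)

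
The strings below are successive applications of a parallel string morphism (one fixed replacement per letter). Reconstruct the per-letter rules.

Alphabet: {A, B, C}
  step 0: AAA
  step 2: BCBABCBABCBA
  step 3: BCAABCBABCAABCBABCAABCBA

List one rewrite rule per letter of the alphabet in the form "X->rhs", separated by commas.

A->BA, B->BC, C->AA

  step 2 ⇒ step 3: BCBABCBABCBA ⇒ BC·AA·BC·BA·BC·AA·BC·BA·BC·AA·BC·BA
    A ↦ BA
    B ↦ BC
    C ↦ AA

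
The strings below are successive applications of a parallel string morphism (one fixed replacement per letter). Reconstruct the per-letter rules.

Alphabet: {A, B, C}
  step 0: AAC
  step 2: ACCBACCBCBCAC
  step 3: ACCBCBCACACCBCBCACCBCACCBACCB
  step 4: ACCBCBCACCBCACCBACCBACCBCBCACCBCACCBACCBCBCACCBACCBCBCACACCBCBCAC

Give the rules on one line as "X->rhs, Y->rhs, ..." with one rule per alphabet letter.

  step 3 ⇒ step 4: ACCBCBCACACCBCBCACCBCACCBACCB ⇒ AC·CB·CB·CAC·CB·CAC·CB·AC·CB·AC·CB·CB·CAC·CB·CAC·CB·AC·CB·CB·CAC·CB·AC·CB·CB·CAC·AC·CB·CB·CAC
    A ↦ AC
    B ↦ CAC
    C ↦ CB

A->AC, B->CAC, C->CB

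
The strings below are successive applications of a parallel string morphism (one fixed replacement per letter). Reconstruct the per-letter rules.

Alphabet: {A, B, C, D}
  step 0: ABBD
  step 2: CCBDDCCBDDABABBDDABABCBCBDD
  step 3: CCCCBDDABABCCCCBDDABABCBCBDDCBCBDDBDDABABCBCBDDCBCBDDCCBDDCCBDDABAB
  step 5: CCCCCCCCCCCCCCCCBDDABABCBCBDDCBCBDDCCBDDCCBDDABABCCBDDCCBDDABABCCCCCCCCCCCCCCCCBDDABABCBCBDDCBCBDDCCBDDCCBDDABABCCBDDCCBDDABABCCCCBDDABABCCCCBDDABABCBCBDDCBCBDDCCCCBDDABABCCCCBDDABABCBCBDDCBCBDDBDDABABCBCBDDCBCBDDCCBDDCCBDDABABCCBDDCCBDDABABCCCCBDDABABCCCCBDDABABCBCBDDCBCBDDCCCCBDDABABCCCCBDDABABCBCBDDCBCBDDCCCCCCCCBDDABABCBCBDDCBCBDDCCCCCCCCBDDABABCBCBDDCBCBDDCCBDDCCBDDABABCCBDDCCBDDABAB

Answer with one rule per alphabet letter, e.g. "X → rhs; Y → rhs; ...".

  step 2 ⇒ step 3: CCBDDCCBDDABABBDDABABCBCBDD ⇒ CC·CC·BDD·AB·AB·CC·CC·BDD·AB·AB·CBC·BDD·CBC·BDD·BDD·AB·AB·CBC·BDD·CBC·BDD·CC·BDD·CC·BDD·AB·AB
    A ↦ CBC
    B ↦ BDD
    C ↦ CC
    D ↦ AB

A->CBC, B->BDD, C->CC, D->AB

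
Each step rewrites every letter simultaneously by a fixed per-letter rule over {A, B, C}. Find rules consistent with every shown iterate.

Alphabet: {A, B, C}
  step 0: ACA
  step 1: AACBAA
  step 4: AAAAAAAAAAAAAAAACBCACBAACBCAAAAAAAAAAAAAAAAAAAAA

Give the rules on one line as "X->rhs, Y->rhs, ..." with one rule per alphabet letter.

  step 0 ⇒ step 1: ACA ⇒ AA·CB·AA
    A ↦ AA
    C ↦ CB
    B ↦ CA  (constrained at step 1)

A->AA, B->CA, C->CB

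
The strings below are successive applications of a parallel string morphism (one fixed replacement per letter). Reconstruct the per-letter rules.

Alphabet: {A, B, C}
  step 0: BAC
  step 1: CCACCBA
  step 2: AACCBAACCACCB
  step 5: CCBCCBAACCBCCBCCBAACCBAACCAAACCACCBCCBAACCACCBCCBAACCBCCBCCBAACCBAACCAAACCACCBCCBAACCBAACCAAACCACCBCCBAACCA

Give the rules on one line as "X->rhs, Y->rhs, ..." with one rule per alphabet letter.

  step 1 ⇒ step 2: CCACCBA ⇒ A·A·CCB·A·A·CCA·CCB
    A ↦ CCB
    B ↦ CCA
    C ↦ A

A->CCB, B->CCA, C->A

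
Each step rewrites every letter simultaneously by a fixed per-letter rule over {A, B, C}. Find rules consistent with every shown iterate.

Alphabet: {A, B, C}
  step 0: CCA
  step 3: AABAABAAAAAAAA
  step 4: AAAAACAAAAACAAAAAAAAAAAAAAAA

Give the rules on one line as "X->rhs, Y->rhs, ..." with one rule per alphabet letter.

A->AA, B->AC, C->B

  step 3 ⇒ step 4: AABAABAAAAAAAA ⇒ AA·AA·AC·AA·AA·AC·AA·AA·AA·AA·AA·AA·AA·AA
    A ↦ AA
    B ↦ AC
    C ↦ B  (constrained at step 0)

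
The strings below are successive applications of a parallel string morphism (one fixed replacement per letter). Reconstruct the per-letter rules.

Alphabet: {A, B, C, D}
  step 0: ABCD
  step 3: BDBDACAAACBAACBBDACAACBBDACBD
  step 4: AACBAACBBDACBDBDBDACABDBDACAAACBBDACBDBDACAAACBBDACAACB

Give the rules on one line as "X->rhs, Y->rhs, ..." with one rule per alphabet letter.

  step 3 ⇒ step 4: BDBDACAAACBAACBBDACAACBBDACBD ⇒ A·ACB·A·ACB·BD·AC·BD·BD·BD·AC·A·BD·BD·AC·A·A·ACB·BD·AC·BD·BD·AC·A·A·ACB·BD·AC·A·ACB
    A ↦ BD
    B ↦ A
    C ↦ AC
    D ↦ ACB

A->BD, B->A, C->AC, D->ACB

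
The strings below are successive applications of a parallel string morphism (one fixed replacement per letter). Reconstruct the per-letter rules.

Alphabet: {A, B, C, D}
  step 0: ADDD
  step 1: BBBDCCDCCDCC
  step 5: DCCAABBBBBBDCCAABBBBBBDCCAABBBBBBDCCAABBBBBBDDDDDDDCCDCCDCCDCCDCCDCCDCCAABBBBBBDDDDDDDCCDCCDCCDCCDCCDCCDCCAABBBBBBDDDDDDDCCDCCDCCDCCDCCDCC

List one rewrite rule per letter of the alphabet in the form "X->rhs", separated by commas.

  step 0 ⇒ step 1: ADDD ⇒ BBB·DCC·DCC·DCC
    A ↦ BBB
    D ↦ DCC
    B ↦ D  (constrained at step 1)
    C ↦ A  (constrained at step 1)

A->BBB, B->D, C->A, D->DCC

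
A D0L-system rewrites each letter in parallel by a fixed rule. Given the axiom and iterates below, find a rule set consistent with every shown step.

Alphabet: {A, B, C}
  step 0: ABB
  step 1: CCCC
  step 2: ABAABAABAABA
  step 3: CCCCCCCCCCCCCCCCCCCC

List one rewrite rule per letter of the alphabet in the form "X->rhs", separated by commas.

A->CC, B->C, C->ABA

  step 2 ⇒ step 3: ABAABAABAABA ⇒ CC·C·CC·CC·C·CC·CC·C·CC·CC·C·CC
    A ↦ CC
    B ↦ C
  step 1 ⇒ step 2: CCCC ⇒ ABA·ABA·ABA·ABA
    C ↦ ABA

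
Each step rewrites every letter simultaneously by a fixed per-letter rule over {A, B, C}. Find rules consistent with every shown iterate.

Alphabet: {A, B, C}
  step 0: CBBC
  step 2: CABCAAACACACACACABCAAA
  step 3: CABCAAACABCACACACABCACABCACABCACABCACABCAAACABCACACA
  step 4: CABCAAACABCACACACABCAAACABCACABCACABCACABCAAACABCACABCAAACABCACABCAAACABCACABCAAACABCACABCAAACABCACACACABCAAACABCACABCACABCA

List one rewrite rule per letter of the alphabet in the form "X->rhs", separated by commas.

  step 3 ⇒ step 4: CABCAAACABCACACACABCACABCACABCACABCACABCAAACABCACACA ⇒ CAB·CA·AA·CAB·CA·CA·CA·CAB·CA·AA·CAB·CA·CAB·CA·CAB·CA·CAB·CA·AA·CAB·CA·CAB·CA·AA·CAB·CA·CAB·CA·AA·CAB·CA·CAB·CA·AA·CAB·CA·CAB·CA·AA·CAB·CA·CA·CA·CAB·CA·AA·CAB·CA·CAB·CA·CAB·CA
    A ↦ CA
    B ↦ AA
    C ↦ CAB

A->CA, B->AA, C->CAB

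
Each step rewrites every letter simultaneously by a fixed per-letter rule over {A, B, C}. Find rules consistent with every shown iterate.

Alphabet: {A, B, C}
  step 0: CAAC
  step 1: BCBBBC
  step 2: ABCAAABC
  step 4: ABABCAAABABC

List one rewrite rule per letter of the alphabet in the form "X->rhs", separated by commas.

  step 1 ⇒ step 2: BCBBBC ⇒ A·BC·A·A·A·BC
    B ↦ A
    C ↦ BC
  step 0 ⇒ step 1: CAAC ⇒ BC·B·B·BC
    A ↦ B

A->B, B->A, C->BC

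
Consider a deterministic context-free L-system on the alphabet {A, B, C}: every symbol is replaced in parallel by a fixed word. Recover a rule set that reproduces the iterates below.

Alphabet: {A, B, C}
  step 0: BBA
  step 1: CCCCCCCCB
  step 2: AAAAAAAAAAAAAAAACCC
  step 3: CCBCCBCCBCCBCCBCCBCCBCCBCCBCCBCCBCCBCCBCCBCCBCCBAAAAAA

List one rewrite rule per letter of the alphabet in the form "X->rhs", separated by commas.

A->CCB, B->CCC, C->AA

  step 2 ⇒ step 3: AAAAAAAAAAAAAAAACCC ⇒ CCB·CCB·CCB·CCB·CCB·CCB·CCB·CCB·CCB·CCB·CCB·CCB·CCB·CCB·CCB·CCB·AA·AA·AA
    A ↦ CCB
    C ↦ AA
  step 0 ⇒ step 1: BBA ⇒ CCC·CCC·CCB
    B ↦ CCC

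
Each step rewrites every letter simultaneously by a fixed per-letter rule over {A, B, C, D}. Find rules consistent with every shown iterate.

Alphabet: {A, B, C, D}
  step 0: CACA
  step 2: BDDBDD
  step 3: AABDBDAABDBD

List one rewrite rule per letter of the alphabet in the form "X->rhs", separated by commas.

  step 2 ⇒ step 3: BDDBDD ⇒ AA·BD·BD·AA·BD·BD
    B ↦ AA
    D ↦ BD
    A ↦ C  (constrained at step 0)
    C ↦ D  (constrained at step 0)

A->C, B->AA, C->D, D->BD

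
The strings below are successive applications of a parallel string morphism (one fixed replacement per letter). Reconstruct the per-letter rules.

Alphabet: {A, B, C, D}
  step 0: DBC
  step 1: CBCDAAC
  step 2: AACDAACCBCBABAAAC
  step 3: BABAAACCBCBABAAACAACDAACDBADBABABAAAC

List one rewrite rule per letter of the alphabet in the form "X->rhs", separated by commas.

  step 2 ⇒ step 3: AACDAACCBCBABAAAC ⇒ BA·BA·AAC·CBC·BA·BA·AAC·AAC·D·AAC·D·BA·D·BA·BA·BA·AAC
    A ↦ BA
    B ↦ D
    C ↦ AAC
    D ↦ CBC

A->BA, B->D, C->AAC, D->CBC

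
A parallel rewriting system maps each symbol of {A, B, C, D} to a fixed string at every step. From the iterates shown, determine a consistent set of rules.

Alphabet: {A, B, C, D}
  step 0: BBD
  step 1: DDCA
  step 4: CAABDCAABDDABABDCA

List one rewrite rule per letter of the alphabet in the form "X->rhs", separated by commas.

A->AB, B->D, C->D, D->CA

  step 0 ⇒ step 1: BBD ⇒ D·D·CA
    B ↦ D
    D ↦ CA
    A ↦ AB  (constrained at step 1)
    C ↦ D  (constrained at step 1)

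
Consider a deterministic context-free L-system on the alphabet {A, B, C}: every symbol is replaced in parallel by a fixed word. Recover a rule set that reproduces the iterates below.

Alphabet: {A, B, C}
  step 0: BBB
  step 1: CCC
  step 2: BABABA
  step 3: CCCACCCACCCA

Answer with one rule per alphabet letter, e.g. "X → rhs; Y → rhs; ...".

  step 2 ⇒ step 3: BABABA ⇒ C·CCA·C·CCA·C·CCA
    A ↦ CCA
    B ↦ C
  step 1 ⇒ step 2: CCC ⇒ BA·BA·BA
    C ↦ BA

A->CCA, B->C, C->BA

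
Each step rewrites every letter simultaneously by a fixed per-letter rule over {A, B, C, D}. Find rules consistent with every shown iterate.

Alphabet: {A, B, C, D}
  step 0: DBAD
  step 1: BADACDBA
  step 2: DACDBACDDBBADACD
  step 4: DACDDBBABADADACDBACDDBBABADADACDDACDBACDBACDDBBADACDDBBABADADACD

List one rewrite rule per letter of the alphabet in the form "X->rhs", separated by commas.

  step 1 ⇒ step 2: BADACDBA ⇒ DA·CD·BA·CD·DB·BA·DA·CD
    A ↦ CD
    B ↦ DA
    C ↦ DB
    D ↦ BA

A->CD, B->DA, C->DB, D->BA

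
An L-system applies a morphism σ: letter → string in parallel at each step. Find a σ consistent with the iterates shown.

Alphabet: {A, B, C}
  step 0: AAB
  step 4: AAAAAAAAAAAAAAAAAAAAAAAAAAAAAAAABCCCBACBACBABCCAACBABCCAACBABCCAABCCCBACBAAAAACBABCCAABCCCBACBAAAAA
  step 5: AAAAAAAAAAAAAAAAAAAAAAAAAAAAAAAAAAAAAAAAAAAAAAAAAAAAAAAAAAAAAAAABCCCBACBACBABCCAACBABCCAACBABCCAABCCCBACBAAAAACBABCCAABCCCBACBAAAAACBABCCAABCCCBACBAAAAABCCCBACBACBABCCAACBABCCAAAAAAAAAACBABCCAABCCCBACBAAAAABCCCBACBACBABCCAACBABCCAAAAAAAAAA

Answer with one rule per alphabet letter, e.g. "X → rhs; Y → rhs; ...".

  step 4 ⇒ step 5: AAAAAAAAAAAAAAAAAAAAAAAAAAAAAAAABCCCBACBACBABCCAACBABCCAACBABCCAABCCCBACBAAAAACBABCCAABCCCBACBAAAAA ⇒ AA·AA·AA·AA·AA·AA·AA·AA·AA·AA·AA·AA·AA·AA·AA·AA·AA·AA·AA·AA·AA·AA·AA·AA·AA·AA·AA·AA·AA·AA·AA·AA·BCC·CBA·CBA·CBA·BCC·AA·CBA·BCC·AA·CBA·BCC·AA·BCC·CBA·CBA·AA·AA·CBA·BCC·AA·BCC·CBA·CBA·AA·AA·CBA·BCC·AA·BCC·CBA·CBA·AA·AA·BCC·CBA·CBA·CBA·BCC·AA·CBA·BCC·AA·AA·AA·AA·AA·CBA·BCC·AA·BCC·CBA·CBA·AA·AA·BCC·CBA·CBA·CBA·BCC·AA·CBA·BCC·AA·AA·AA·AA·AA
    A ↦ AA
    B ↦ BCC
    C ↦ CBA

A->AA, B->BCC, C->CBA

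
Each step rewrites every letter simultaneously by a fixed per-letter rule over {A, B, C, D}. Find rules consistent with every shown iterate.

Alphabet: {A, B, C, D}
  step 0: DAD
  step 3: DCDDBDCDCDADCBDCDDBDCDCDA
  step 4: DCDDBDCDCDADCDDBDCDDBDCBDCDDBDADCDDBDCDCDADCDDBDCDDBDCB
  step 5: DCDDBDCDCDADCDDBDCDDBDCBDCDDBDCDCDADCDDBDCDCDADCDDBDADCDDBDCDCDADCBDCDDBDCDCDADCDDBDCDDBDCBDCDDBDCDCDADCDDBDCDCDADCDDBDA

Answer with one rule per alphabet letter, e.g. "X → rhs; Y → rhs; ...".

A->B, B->DA, C->DDB, D->DC

  step 4 ⇒ step 5: DCDDBDCDCDADCDDBDCDDBDCBDCDDBDADCDDBDCDCDADCDDBDCDDBDCB ⇒ DC·DDB·DC·DC·DA·DC·DDB·DC·DDB·DC·B·DC·DDB·DC·DC·DA·DC·DDB·DC·DC·DA·DC·DDB·DA·DC·DDB·DC·DC·DA·DC·B·DC·DDB·DC·DC·DA·DC·DDB·DC·DDB·DC·B·DC·DDB·DC·DC·DA·DC·DDB·DC·DC·DA·DC·DDB·DA
    A ↦ B
    B ↦ DA
    C ↦ DDB
    D ↦ DC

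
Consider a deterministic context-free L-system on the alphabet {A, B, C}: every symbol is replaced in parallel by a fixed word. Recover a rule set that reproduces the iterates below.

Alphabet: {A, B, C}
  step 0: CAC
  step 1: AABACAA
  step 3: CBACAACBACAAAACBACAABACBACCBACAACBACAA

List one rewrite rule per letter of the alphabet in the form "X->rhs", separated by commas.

  step 0 ⇒ step 1: CAC ⇒ AA·BAC·AA
    A ↦ BAC
    C ↦ AA
    B ↦ C  (constrained at step 1)

A->BAC, B->C, C->AA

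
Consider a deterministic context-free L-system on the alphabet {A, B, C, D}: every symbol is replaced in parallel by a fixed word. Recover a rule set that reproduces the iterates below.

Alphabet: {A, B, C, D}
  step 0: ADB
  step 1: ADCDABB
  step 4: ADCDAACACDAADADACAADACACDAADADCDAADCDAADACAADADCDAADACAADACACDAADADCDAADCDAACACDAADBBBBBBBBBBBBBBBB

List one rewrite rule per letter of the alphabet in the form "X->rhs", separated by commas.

  step 0 ⇒ step 1: ADB ⇒ AD·CDA·BB
    A ↦ AD
    B ↦ BB
    D ↦ CDA
    C ↦ ACA  (constrained at step 1)

A->AD, B->BB, C->ACA, D->CDA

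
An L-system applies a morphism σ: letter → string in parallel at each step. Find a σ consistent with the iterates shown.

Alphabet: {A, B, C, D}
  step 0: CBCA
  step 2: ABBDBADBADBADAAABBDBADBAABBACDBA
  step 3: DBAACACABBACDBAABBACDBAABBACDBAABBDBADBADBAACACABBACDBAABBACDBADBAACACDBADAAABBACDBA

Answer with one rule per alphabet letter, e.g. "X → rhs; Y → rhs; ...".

A->DBA, B->AC, C->DAA, D->ABB

  step 2 ⇒ step 3: ABBDBADBADBADAAABBDBADBAABBACDBA ⇒ DBA·AC·AC·ABB·AC·DBA·ABB·AC·DBA·ABB·AC·DBA·ABB·DBA·DBA·DBA·AC·AC·ABB·AC·DBA·ABB·AC·DBA·DBA·AC·AC·DBA·DAA·ABB·AC·DBA
    A ↦ DBA
    B ↦ AC
    C ↦ DAA
    D ↦ ABB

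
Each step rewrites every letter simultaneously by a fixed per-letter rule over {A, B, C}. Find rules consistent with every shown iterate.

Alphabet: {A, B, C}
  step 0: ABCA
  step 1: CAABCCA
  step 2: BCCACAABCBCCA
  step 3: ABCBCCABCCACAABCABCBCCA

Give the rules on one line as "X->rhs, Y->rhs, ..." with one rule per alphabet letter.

A->CA, B->A, C->BC

  step 2 ⇒ step 3: BCCACAABCBCCA ⇒ A·BC·BC·CA·BC·CA·CA·A·BC·A·BC·BC·CA
    A ↦ CA
    B ↦ A
    C ↦ BC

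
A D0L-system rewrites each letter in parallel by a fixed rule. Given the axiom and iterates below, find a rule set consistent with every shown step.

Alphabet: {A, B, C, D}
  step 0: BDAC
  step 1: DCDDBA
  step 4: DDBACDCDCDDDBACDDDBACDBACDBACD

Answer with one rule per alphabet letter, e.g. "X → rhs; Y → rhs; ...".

A->D, B->D, C->BA, D->CD

  step 0 ⇒ step 1: BDAC ⇒ D·CD·D·BA
    A ↦ D
    B ↦ D
    C ↦ BA
    D ↦ CD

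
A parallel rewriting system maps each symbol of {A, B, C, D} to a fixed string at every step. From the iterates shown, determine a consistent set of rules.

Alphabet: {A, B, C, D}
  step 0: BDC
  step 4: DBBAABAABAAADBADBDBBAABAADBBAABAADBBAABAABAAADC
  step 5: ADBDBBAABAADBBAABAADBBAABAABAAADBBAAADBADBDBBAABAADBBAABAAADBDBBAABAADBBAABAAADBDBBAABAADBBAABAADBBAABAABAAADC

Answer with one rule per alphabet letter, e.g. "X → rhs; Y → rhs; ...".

A->BAA, B->DB, C->DC, D->A

  step 4 ⇒ step 5: DBBAABAABAAADBADBDBBAABAADBBAABAADBBAABAABAAADC ⇒ A·DB·DB·BAA·BAA·DB·BAA·BAA·DB·BAA·BAA·BAA·A·DB·BAA·A·DB·A·DB·DB·BAA·BAA·DB·BAA·BAA·A·DB·DB·BAA·BAA·DB·BAA·BAA·A·DB·DB·BAA·BAA·DB·BAA·BAA·DB·BAA·BAA·BAA·A·DC
    A ↦ BAA
    B ↦ DB
    C ↦ DC
    D ↦ A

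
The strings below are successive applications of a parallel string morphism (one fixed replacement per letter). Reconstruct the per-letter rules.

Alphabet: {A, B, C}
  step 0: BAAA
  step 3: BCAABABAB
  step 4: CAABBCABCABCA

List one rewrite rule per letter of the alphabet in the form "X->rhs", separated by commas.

A->B, B->CA, C->A

  step 3 ⇒ step 4: BCAABABAB ⇒ CA·A·B·B·CA·B·CA·B·CA
    A ↦ B
    B ↦ CA
    C ↦ A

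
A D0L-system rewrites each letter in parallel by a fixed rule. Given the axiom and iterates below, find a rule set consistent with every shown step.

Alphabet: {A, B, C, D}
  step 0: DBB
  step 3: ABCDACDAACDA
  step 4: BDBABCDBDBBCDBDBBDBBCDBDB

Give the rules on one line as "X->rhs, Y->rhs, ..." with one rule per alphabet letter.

A->BDB, B->A, C->B, D->CD

  step 3 ⇒ step 4: ABCDACDAACDA ⇒ BDB·A·B·CD·BDB·B·CD·BDB·BDB·B·CD·BDB
    A ↦ BDB
    B ↦ A
    C ↦ B
    D ↦ CD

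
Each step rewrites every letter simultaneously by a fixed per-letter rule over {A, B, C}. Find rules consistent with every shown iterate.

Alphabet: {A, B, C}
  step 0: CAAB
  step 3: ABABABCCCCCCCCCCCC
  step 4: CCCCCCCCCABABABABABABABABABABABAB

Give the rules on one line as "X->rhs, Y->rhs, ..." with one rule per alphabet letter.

A->C, B->CC, C->AB

  step 3 ⇒ step 4: ABABABCCCCCCCCCCCC ⇒ C·CC·C·CC·C·CC·AB·AB·AB·AB·AB·AB·AB·AB·AB·AB·AB·AB
    A ↦ C
    B ↦ CC
    C ↦ AB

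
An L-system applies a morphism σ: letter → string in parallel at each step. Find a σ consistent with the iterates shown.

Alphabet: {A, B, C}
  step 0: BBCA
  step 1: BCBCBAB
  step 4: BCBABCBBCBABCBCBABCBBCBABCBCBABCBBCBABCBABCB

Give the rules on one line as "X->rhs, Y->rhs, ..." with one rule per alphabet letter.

A->B, B->BC, C->BA

  step 0 ⇒ step 1: BBCA ⇒ BC·BC·BA·B
    A ↦ B
    B ↦ BC
    C ↦ BA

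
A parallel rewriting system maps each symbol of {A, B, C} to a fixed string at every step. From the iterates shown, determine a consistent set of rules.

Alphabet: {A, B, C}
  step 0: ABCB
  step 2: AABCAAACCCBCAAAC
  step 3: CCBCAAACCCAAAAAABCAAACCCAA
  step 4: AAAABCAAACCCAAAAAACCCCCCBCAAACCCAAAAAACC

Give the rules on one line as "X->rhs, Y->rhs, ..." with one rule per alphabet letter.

A->C, B->BCA, C->AA

  step 3 ⇒ step 4: CCBCAAACCCAAAAAABCAAACCCAA ⇒ AA·AA·BCA·AA·C·C·C·AA·AA·AA·C·C·C·C·C·C·BCA·AA·C·C·C·AA·AA·AA·C·C
    A ↦ C
    B ↦ BCA
    C ↦ AA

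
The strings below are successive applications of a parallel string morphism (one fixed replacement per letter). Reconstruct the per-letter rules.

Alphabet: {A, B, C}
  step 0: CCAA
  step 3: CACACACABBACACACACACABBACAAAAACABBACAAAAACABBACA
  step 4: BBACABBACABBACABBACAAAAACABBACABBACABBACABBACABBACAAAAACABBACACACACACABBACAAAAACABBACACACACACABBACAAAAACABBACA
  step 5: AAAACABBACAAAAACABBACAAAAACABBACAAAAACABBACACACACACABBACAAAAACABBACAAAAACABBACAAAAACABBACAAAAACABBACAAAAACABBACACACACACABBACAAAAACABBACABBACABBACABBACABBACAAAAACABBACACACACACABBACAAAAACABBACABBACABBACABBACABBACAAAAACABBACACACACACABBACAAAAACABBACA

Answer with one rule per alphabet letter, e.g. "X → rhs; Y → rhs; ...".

  step 4 ⇒ step 5: BBACABBACABBACABBACAAAAACABBACABBACABBACABBACABBACAAAAACABBACACACACACABBACAAAAACABBACACACACACABBACAAAAACABBACA ⇒ AA·AA·CA·BBA·CA·AA·AA·CA·BBA·CA·AA·AA·CA·BBA·CA·AA·AA·CA·BBA·CA·CA·CA·CA·CA·BBA·CA·AA·AA·CA·BBA·CA·AA·AA·CA·BBA·CA·AA·AA·CA·BBA·CA·AA·AA·CA·BBA·CA·AA·AA·CA·BBA·CA·CA·CA·CA·CA·BBA·CA·AA·AA·CA·BBA·CA·BBA·CA·BBA·CA·BBA·CA·BBA·CA·AA·AA·CA·BBA·CA·CA·CA·CA·CA·BBA·CA·AA·AA·CA·BBA·CA·BBA·CA·BBA·CA·BBA·CA·BBA·CA·AA·AA·CA·BBA·CA·CA·CA·CA·CA·BBA·CA·AA·AA·CA·BBA·CA
    A ↦ CA
    B ↦ AA
    C ↦ BBA

A->CA, B->AA, C->BBA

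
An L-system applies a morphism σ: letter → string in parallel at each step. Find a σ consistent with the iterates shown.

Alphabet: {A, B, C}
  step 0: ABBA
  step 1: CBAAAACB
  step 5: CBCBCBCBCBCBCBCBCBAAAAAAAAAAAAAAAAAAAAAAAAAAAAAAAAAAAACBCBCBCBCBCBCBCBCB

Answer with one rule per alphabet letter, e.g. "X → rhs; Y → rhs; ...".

A->CB, B->AA, C->A

  step 0 ⇒ step 1: ABBA ⇒ CB·AA·AA·CB
    A ↦ CB
    B ↦ AA
    C ↦ A  (constrained at step 1)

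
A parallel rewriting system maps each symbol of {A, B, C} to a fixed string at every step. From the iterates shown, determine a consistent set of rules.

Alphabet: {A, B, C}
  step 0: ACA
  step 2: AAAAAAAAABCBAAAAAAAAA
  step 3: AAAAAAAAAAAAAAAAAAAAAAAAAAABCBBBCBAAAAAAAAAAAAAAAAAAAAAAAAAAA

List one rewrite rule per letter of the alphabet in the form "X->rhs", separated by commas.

  step 2 ⇒ step 3: AAAAAAAAABCBAAAAAAAAA ⇒ AAA·AAA·AAA·AAA·AAA·AAA·AAA·AAA·AAA·BCB·B·BCB·AAA·AAA·AAA·AAA·AAA·AAA·AAA·AAA·AAA
    A ↦ AAA
    B ↦ BCB
    C ↦ B

A->AAA, B->BCB, C->B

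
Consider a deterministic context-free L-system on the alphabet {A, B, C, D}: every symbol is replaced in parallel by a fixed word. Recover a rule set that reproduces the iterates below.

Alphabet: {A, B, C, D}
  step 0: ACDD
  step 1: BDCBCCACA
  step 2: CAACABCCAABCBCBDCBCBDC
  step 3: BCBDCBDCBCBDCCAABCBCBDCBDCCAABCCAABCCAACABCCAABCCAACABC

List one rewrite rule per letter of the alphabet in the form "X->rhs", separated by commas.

A->BDC, B->CAA, C->BC, D->CA

  step 2 ⇒ step 3: CAACABCCAABCBCBDCBCBDC ⇒ BC·BDC·BDC·BC·BDC·CAA·BC·BC·BDC·BDC·CAA·BC·CAA·BC·CAA·CA·BC·CAA·BC·CAA·CA·BC
    A ↦ BDC
    B ↦ CAA
    C ↦ BC
    D ↦ CA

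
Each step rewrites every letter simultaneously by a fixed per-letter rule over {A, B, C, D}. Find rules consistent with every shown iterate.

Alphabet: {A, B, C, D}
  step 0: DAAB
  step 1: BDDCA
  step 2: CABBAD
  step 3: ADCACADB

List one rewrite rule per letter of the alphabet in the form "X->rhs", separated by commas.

A->D, B->CA, C->A, D->B

  step 2 ⇒ step 3: CABBAD ⇒ A·D·CA·CA·D·B
    A ↦ D
    B ↦ CA
    C ↦ A
    D ↦ B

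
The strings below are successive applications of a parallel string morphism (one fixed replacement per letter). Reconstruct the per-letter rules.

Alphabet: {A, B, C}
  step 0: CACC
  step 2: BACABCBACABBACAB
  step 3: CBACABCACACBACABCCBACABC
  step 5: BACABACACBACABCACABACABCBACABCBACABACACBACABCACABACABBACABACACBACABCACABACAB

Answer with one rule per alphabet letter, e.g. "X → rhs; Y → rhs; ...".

  step 2 ⇒ step 3: BACABCBACABBACAB ⇒ C·B·ACA·B·C·ACA·C·B·ACA·B·C·C·B·ACA·B·C
    A ↦ B
    B ↦ C
    C ↦ ACA

A->B, B->C, C->ACA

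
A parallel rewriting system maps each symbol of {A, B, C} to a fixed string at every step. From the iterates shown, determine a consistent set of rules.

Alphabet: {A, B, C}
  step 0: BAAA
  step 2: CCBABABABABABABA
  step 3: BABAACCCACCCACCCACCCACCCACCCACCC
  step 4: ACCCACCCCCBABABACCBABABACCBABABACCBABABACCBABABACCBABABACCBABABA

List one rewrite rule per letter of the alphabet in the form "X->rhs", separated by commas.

A->CC, B->AC, C->BA

  step 3 ⇒ step 4: BABAACCCACCCACCCACCCACCCACCCACCC ⇒ AC·CC·AC·CC·CC·BA·BA·BA·CC·BA·BA·BA·CC·BA·BA·BA·CC·BA·BA·BA·CC·BA·BA·BA·CC·BA·BA·BA·CC·BA·BA·BA
    A ↦ CC
    B ↦ AC
    C ↦ BA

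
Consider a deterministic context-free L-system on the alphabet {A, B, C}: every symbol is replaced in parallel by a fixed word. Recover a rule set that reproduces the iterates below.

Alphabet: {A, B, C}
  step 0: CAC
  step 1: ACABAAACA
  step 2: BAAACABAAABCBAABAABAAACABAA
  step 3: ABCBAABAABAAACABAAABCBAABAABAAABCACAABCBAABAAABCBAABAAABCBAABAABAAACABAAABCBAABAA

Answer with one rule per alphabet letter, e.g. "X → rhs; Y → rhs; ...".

A->BAA, B->ABC, C->ACA

  step 2 ⇒ step 3: BAAACABAAABCBAABAABAAACABAA ⇒ ABC·BAA·BAA·BAA·ACA·BAA·ABC·BAA·BAA·BAA·ABC·ACA·ABC·BAA·BAA·ABC·BAA·BAA·ABC·BAA·BAA·BAA·ACA·BAA·ABC·BAA·BAA
    A ↦ BAA
    B ↦ ABC
    C ↦ ACA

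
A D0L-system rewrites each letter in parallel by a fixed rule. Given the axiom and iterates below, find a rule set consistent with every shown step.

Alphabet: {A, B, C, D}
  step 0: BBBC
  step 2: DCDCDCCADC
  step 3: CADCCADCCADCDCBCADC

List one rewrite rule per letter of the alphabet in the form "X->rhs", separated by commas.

A->B, B->C, C->DC, D->CA

  step 2 ⇒ step 3: DCDCDCCADC ⇒ CA·DC·CA·DC·CA·DC·DC·B·CA·DC
    A ↦ B
    C ↦ DC
    D ↦ CA
    B ↦ C  (constrained at step 0)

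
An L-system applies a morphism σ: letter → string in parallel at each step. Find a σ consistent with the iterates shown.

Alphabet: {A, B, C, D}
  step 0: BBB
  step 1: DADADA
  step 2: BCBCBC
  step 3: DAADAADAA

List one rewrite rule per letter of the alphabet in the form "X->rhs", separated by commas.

  step 2 ⇒ step 3: BCBCBC ⇒ DA·A·DA·A·DA·A
    B ↦ DA
    C ↦ A
  step 1 ⇒ step 2: DADADA ⇒ B·C·B·C·B·C
    A ↦ C
  step 1 ⇒ step 2: DADADA ⇒ B·C·B·C·B·C
    D ↦ B

A->C, B->DA, C->A, D->B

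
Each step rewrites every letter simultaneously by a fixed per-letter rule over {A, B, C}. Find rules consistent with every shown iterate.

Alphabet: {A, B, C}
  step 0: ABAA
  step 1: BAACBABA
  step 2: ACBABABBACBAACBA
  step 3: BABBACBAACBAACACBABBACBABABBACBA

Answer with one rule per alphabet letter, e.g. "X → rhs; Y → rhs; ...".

  step 2 ⇒ step 3: ACBABABBACBAACBA ⇒ BA·BB·AC·BA·AC·BA·AC·AC·BA·BB·AC·BA·BA·BB·AC·BA
    A ↦ BA
    B ↦ AC
    C ↦ BB

A->BA, B->AC, C->BB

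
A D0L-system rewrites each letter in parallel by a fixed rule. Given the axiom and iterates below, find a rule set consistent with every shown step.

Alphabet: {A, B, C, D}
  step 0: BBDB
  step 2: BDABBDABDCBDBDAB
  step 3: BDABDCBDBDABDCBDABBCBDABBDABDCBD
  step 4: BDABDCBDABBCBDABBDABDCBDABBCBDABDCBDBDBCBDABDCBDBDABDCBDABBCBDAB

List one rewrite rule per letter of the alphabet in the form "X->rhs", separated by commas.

A->DC, B->BD, C->BC, D->AB

  step 3 ⇒ step 4: BDABDCBDBDABDCBDABBCBDABBDABDCBD ⇒ BD·AB·DC·BD·AB·BC·BD·AB·BD·AB·DC·BD·AB·BC·BD·AB·DC·BD·BD·BC·BD·AB·DC·BD·BD·AB·DC·BD·AB·BC·BD·AB
    A ↦ DC
    B ↦ BD
    C ↦ BC
    D ↦ AB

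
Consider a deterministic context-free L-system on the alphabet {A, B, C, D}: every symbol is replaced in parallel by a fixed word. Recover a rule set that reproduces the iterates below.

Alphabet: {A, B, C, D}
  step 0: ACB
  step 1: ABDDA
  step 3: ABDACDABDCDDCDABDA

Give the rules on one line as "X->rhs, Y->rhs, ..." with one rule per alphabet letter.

A->AB, B->DA, C->D, D->CD

  step 0 ⇒ step 1: ACB ⇒ AB·D·DA
    A ↦ AB
    B ↦ DA
    C ↦ D
    D ↦ CD  (constrained at step 1)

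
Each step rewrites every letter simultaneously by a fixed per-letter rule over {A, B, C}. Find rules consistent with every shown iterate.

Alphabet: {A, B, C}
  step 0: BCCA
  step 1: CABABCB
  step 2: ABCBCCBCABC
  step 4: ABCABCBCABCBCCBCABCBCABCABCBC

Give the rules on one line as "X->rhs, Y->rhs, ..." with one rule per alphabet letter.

A->CB, B->C, C->AB

  step 1 ⇒ step 2: CABABCB ⇒ AB·CB·C·CB·C·AB·C
    A ↦ CB
    B ↦ C
    C ↦ AB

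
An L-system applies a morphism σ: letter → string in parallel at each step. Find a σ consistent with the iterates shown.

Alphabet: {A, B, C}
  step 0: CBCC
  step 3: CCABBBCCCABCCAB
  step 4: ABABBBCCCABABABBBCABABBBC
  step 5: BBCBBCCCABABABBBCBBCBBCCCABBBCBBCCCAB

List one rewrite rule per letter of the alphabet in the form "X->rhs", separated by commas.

A->BB, B->C, C->AB

  step 4 ⇒ step 5: ABABBBCCCABABABBBCABABBBC ⇒ BB·C·BB·C·C·C·AB·AB·AB·BB·C·BB·C·BB·C·C·C·AB·BB·C·BB·C·C·C·AB
    A ↦ BB
    B ↦ C
    C ↦ AB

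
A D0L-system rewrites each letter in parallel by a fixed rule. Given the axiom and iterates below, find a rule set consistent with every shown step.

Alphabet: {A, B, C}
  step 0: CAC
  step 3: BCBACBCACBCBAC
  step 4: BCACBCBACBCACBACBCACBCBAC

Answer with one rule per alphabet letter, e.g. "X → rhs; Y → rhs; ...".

A->B, B->BC, C->AC

  step 3 ⇒ step 4: BCBACBCACBCBAC ⇒ BC·AC·BC·B·AC·BC·AC·B·AC·BC·AC·BC·B·AC
    A ↦ B
    B ↦ BC
    C ↦ AC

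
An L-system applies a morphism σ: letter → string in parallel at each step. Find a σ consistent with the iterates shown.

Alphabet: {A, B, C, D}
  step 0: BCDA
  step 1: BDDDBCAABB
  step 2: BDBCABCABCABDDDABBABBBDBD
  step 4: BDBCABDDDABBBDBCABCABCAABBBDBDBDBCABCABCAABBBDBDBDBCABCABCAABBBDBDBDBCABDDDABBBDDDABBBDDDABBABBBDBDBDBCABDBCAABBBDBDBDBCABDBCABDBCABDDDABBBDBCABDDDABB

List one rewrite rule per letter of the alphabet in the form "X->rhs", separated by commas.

A->ABB, B->BD, C->DD, D->BCA

  step 1 ⇒ step 2: BDDDBCAABB ⇒ BD·BCA·BCA·BCA·BD·DD·ABB·ABB·BD·BD
    A ↦ ABB
    B ↦ BD
    C ↦ DD
    D ↦ BCA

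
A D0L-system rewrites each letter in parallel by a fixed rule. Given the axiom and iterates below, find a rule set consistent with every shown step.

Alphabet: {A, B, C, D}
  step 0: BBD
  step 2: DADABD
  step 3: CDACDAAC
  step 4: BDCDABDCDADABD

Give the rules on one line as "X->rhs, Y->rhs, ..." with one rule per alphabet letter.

  step 3 ⇒ step 4: CDACDAAC ⇒ BD·C·DA·BD·C·DA·DA·BD
    A ↦ DA
    C ↦ BD
    D ↦ C
  step 2 ⇒ step 3: DADABD ⇒ C·DA·C·DA·A·C
    B ↦ A

A->DA, B->A, C->BD, D->C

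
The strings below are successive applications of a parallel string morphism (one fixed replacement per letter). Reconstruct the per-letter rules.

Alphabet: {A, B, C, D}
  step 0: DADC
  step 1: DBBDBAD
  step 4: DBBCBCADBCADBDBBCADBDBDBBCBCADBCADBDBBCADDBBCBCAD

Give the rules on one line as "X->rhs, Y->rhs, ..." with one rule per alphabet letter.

  step 0 ⇒ step 1: DADC ⇒ DB·B·DB·AD
    A ↦ B
    C ↦ AD
    D ↦ DB
    B ↦ BC  (constrained at step 1)

A->B, B->BC, C->AD, D->DB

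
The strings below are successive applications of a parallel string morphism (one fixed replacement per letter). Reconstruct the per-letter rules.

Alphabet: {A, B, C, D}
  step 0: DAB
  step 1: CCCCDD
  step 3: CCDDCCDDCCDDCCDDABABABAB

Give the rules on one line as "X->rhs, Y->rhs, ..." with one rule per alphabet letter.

  step 0 ⇒ step 1: DAB ⇒ CC·CC·DD
    A ↦ CC
    B ↦ DD
    D ↦ CC
    C ↦ AB  (constrained at step 1)

A->CC, B->DD, C->AB, D->CC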